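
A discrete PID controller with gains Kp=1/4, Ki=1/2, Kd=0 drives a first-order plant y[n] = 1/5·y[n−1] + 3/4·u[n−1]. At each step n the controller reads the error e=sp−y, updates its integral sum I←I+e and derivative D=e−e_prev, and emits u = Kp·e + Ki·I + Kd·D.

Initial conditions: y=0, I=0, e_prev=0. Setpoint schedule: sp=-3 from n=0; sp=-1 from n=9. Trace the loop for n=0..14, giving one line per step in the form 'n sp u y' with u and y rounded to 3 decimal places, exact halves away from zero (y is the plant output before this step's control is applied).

0 -3 -2.250 0.000
1 -3 -2.484 -1.688
2 -3 -2.756 -2.201
3 -3 -2.926 -2.507
4 -3 -3.031 -2.696
5 -3 -3.095 -2.812
6 -3 -3.135 -2.884
7 -3 -3.160 -2.928
8 -3 -3.175 -2.956
9 -1 -1.685 -2.973
10 -1 -1.534 -1.858
11 -1 -1.357 -1.522
12 -1 -1.246 -1.322
13 -1 -1.177 -1.199
14 -1 -1.135 -1.123

(exact arithmetic carried between steps; '≈' marks a value shown rounded to 6 d.p. or computed from one; I and e_prev carry over from the previous line; the table rounds u and y to 3 d.p., halves away from zero)
n=0: y=0, sp=-3, e=sp−y=-3; I=-3, D=e−e_prev=-3; u=1/4·(-3)+1/2·(-3)+0·(-3)=-2.25; next y=1/5·0+3/4·(-2.25)=-1.6875
n=1: y=-1.6875, sp=-3, e=sp−y=-1.3125; I=-4.3125, D=e−e_prev=1.6875; u=1/4·(-1.3125)+1/2·(-4.3125)+0·1.6875=-2.484375; next y=1/5·(-1.6875)+3/4·(-2.484375)≈-2.200781
n=2: y≈-2.200781, sp=-3, e=sp−y≈-0.799219; I≈-5.111719, D=e−e_prev≈0.513281; u=1/4·(-0.799219)+1/2·(-5.111719)+0·0.513281≈-2.755664; next y=1/5·(-2.200781)+3/4·(-2.755664)≈-2.506904
n=3: y≈-2.506904, sp=-3, e=sp−y≈-0.493096; I≈-5.604814, D=e−e_prev≈0.306123; u=1/4·(-0.493096)+1/2·(-5.604814)+0·0.306123≈-2.925681; next y=1/5·(-2.506904)+3/4·(-2.925681)≈-2.695642
n=4: y≈-2.695642, sp=-3, e=sp−y≈-0.304358; I≈-5.909173, D=e−e_prev≈0.188737; u=1/4·(-0.304358)+1/2·(-5.909173)+0·0.188737≈-3.030676; next y=1/5·(-2.695642)+3/4·(-3.030676)≈-2.812135
n=5: y≈-2.812135, sp=-3, e=sp−y≈-0.187865; I≈-6.097037, D=e−e_prev≈0.116494; u=1/4·(-0.187865)+1/2·(-6.097037)+0·0.116494≈-3.095485; next y=1/5·(-2.812135)+3/4·(-3.095485)≈-2.884041
n=6: y≈-2.884041, sp=-3, e=sp−y≈-0.115959; I≈-6.212997, D=e−e_prev≈0.071905; u=1/4·(-0.115959)+1/2·(-6.212997)+0·0.071905≈-3.135488; next y=1/5·(-2.884041)+3/4·(-3.135488)≈-2.928424
n=7: y≈-2.928424, sp=-3, e=sp−y≈-0.071576; I≈-6.284572, D=e−e_prev≈0.044384; u=1/4·(-0.071576)+1/2·(-6.284572)+0·0.044384≈-3.160180; next y=1/5·(-2.928424)+3/4·(-3.160180)≈-2.955820
n=8: y≈-2.955820, sp=-3, e=sp−y≈-0.044180; I≈-6.328752, D=e−e_prev≈0.027396; u=1/4·(-0.044180)+1/2·(-6.328752)+0·0.027396≈-3.175421; next y=1/5·(-2.955820)+3/4·(-3.175421)≈-2.972730
n=9: y≈-2.972730, sp=-1, e=sp−y≈1.972730; I≈-4.356023, D=e−e_prev≈2.016910; u=1/4·1.972730+1/2·(-4.356023)+0·2.016910≈-1.684829; next y=1/5·(-2.972730)+3/4·(-1.684829)≈-1.858168
n=10: y≈-1.858168, sp=-1, e=sp−y≈0.858168; I≈-3.497855, D=e−e_prev≈-1.114562; u=1/4·0.858168+1/2·(-3.497855)+0·(-1.114562)≈-1.534386; next y=1/5·(-1.858168)+3/4·(-1.534386)≈-1.522423
n=11: y≈-1.522423, sp=-1, e=sp−y≈0.522423; I≈-2.975432, D=e−e_prev≈-0.335745; u=1/4·0.522423+1/2·(-2.975432)+0·(-0.335745)≈-1.357110; next y=1/5·(-1.522423)+3/4·(-1.357110)≈-1.322317
n=12: y≈-1.322317, sp=-1, e=sp−y≈0.322317; I≈-2.653115, D=e−e_prev≈-0.200105; u=1/4·0.322317+1/2·(-2.653115)+0·(-0.200105)≈-1.245978; next y=1/5·(-1.322317)+3/4·(-1.245978)≈-1.198947
n=13: y≈-1.198947, sp=-1, e=sp−y≈0.198947; I≈-2.454168, D=e−e_prev≈-0.123370; u=1/4·0.198947+1/2·(-2.454168)+0·(-0.123370)≈-1.177347; next y=1/5·(-1.198947)+3/4·(-1.177347)≈-1.122800
n=14: y≈-1.122800, sp=-1, e=sp−y≈0.122800; I≈-2.331368, D=e−e_prev≈-0.076147; u=1/4·0.122800+1/2·(-2.331368)+0·(-0.076147)≈-1.134984; next y=1/5·(-1.122800)+3/4·(-1.134984)≈-1.075798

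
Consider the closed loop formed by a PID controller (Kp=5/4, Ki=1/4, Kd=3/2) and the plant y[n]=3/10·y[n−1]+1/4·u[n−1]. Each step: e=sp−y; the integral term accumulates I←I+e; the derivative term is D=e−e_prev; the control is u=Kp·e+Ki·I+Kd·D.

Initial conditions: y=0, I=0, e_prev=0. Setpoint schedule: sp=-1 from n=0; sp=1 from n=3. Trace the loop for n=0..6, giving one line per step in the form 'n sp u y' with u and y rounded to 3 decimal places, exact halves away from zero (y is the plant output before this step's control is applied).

(exact arithmetic carried between steps; '≈' marks a value shown rounded to 6 d.p. or computed from one; I and e_prev carry over from the previous line; the table rounds u and y to 3 d.p., halves away from zero)
n=0: y=0, sp=-1, e=sp−y=-1; I=-1, D=e−e_prev=-1; u=5/4·(-1)+1/4·(-1)+3/2·(-1)=-3; next y=3/10·0+1/4·(-3)=-0.75
n=1: y=-0.75, sp=-1, e=sp−y=-0.25; I=-1.25, D=e−e_prev=0.75; u=5/4·(-0.25)+1/4·(-1.25)+3/2·0.75=0.5; next y=3/10·(-0.75)+1/4·0.5=-0.1
n=2: y=-0.1, sp=-1, e=sp−y=-0.9; I=-2.15, D=e−e_prev=-0.65; u=5/4·(-0.9)+1/4·(-2.15)+3/2·(-0.65)=-2.6375; next y=3/10·(-0.1)+1/4·(-2.6375)=-0.689375
n=3: y=-0.689375, sp=1, e=sp−y=1.689375; I=-0.460625, D=e−e_prev=2.589375; u=5/4·1.689375+1/4·(-0.460625)+3/2·2.589375=5.880625; next y=3/10·(-0.689375)+1/4·5.880625≈1.263344
n=4: y≈1.263344, sp=1, e=sp−y≈-0.263344; I≈-0.723969, D=e−e_prev≈-1.952719; u=5/4·(-0.263344)+1/4·(-0.723969)+3/2·(-1.952719)≈-3.43925; next y=3/10·1.263344+1/4·(-3.43925)≈-0.480809
n=5: y≈-0.480809, sp=1, e=sp−y≈1.480809; I≈0.756841, D=e−e_prev≈1.744153; u=5/4·1.480809+1/4·0.756841+3/2·1.744153≈4.656452; next y=3/10·(-0.480809)+1/4·4.656452≈1.019870
n=6: y≈1.019870, sp=1, e=sp−y≈-0.019870; I≈0.736971, D=e−e_prev≈-1.500679; u=5/4·(-0.019870)+1/4·0.736971+3/2·(-1.500679)≈-2.091614; next y=3/10·1.019870+1/4·(-2.091614)≈-0.216943

0 -1 -3.000 0.000
1 -1 0.500 -0.750
2 -1 -2.638 -0.100
3 1 5.881 -0.689
4 1 -3.439 1.263
5 1 4.656 -0.481
6 1 -2.092 1.020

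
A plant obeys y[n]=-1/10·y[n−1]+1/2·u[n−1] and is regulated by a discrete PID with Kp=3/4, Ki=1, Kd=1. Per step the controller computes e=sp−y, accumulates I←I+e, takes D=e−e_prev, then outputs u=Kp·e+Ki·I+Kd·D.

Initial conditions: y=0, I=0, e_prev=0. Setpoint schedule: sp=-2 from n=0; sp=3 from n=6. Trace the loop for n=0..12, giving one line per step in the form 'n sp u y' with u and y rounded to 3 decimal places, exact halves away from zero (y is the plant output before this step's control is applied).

(exact arithmetic carried between steps; '≈' marks a value shown rounded to 6 d.p. or computed from one; I and e_prev carry over from the previous line; the table rounds u and y to 3 d.p., halves away from zero)
n=0: y=0, sp=-2, e=sp−y=-2; I=-2, D=e−e_prev=-2; u=3/4·(-2)+1·(-2)+1·(-2)=-5.5; next y=-1/10·0+1/2·(-5.5)=-2.75
n=1: y=-2.75, sp=-2, e=sp−y=0.75; I=-1.25, D=e−e_prev=2.75; u=3/4·0.75+1·(-1.25)+1·2.75=2.0625; next y=-1/10·(-2.75)+1/2·2.0625=1.30625
n=2: y=1.30625, sp=-2, e=sp−y=-3.30625; I=-4.55625, D=e−e_prev=-4.05625; u=3/4·(-3.30625)+1·(-4.55625)+1·(-4.05625)≈-11.092188; next y=-1/10·1.30625+1/2·(-11.092188)≈-5.676719
n=3: y≈-5.676719, sp=-2, e=sp−y≈3.676719; I≈-0.879531, D=e−e_prev≈6.982969; u=3/4·3.676719+1·(-0.879531)+1·6.982969≈8.860977; next y=-1/10·(-5.676719)+1/2·8.860977≈4.998160
n=4: y≈4.998160, sp=-2, e=sp−y≈-6.998160; I≈-7.877691, D=e−e_prev≈-10.674879; u=3/4·(-6.998160)+1·(-7.877691)+1·(-10.674879)≈-23.801190; next y=-1/10·4.998160+1/2·(-23.801190)≈-12.400411
n=5: y≈-12.400411, sp=-2, e=sp−y≈10.400411; I≈2.522720, D=e−e_prev≈17.398571; u=3/4·10.400411+1·2.522720+1·17.398571≈27.721600; next y=-1/10·(-12.400411)+1/2·27.721600≈15.100841
n=6: y≈15.100841, sp=3, e=sp−y≈-12.100841; I≈-9.578121, D=e−e_prev≈-22.501252; u=3/4·(-12.100841)+1·(-9.578121)+1·(-22.501252)≈-41.155004; next y=-1/10·15.100841+1/2·(-41.155004)≈-22.087586
n=7: y≈-22.087586, sp=3, e=sp−y≈25.087586; I≈15.509465, D=e−e_prev≈37.188427; u=3/4·25.087586+1·15.509465+1·37.188427≈71.513582; next y=-1/10·(-22.087586)+1/2·71.513582≈37.965549
n=8: y≈37.965549, sp=3, e=sp−y≈-34.965549; I≈-19.456084, D=e−e_prev≈-60.053135; u=3/4·(-34.965549)+1·(-19.456084)+1·(-60.053135)≈-105.733382; next y=-1/10·37.965549+1/2·(-105.733382)≈-56.663246
n=9: y≈-56.663246, sp=3, e=sp−y≈59.663246; I≈40.207161, D=e−e_prev≈94.628795; u=3/4·59.663246+1·40.207161+1·94.628795≈179.583391; next y=-1/10·(-56.663246)+1/2·179.583391≈95.458020
n=10: y≈95.458020, sp=3, e=sp−y≈-92.458020; I≈-52.250859, D=e−e_prev≈-152.121266; u=3/4·(-92.458020)+1·(-52.250859)+1·(-152.121266)≈-273.715640; next y=-1/10·95.458020+1/2·(-273.715640)≈-146.403622
n=11: y≈-146.403622, sp=3, e=sp−y≈149.403622; I≈97.152763, D=e−e_prev≈241.861642; u=3/4·149.403622+1·97.152763+1·241.861642≈451.067122; next y=-1/10·(-146.403622)+1/2·451.067122≈240.173923
n=12: y≈240.173923, sp=3, e=sp−y≈-237.173923; I≈-140.021160, D=e−e_prev≈-386.577545; u=3/4·(-237.173923)+1·(-140.021160)+1·(-386.577545)≈-704.479148; next y=-1/10·240.173923+1/2·(-704.479148)≈-376.256966

0 -2 -5.500 0.000
1 -2 2.063 -2.750
2 -2 -11.092 1.306
3 -2 8.861 -5.677
4 -2 -23.801 4.998
5 -2 27.722 -12.400
6 3 -41.155 15.101
7 3 71.514 -22.088
8 3 -105.733 37.966
9 3 179.583 -56.663
10 3 -273.716 95.458
11 3 451.067 -146.404
12 3 -704.479 240.174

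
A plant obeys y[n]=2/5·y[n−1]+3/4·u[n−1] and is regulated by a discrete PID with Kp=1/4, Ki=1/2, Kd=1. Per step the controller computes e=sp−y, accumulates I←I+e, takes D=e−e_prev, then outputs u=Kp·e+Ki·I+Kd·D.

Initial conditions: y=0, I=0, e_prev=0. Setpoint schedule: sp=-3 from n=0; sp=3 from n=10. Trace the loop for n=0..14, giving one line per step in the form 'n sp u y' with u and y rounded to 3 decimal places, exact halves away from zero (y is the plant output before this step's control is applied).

(exact arithmetic carried between steps; '≈' marks a value shown rounded to 6 d.p. or computed from one; I and e_prev carry over from the previous line; the table rounds u and y to 3 d.p., halves away from zero)
n=0: y=0, sp=-3, e=sp−y=-3; I=-3, D=e−e_prev=-3; u=1/4·(-3)+1/2·(-3)+1·(-3)=-5.25; next y=2/5·0+3/4·(-5.25)=-3.9375
n=1: y=-3.9375, sp=-3, e=sp−y=0.9375; I=-2.0625, D=e−e_prev=3.9375; u=1/4·0.9375+1/2·(-2.0625)+1·3.9375=3.140625; next y=2/5·(-3.9375)+3/4·3.140625≈0.780469
n=2: y≈0.780469, sp=-3, e=sp−y≈-3.780469; I≈-5.842969, D=e−e_prev≈-4.717969; u=1/4·(-3.780469)+1/2·(-5.842969)+1·(-4.717969)≈-8.584570; next y=2/5·0.780469+3/4·(-8.584570)≈-6.126240
n=3: y≈-6.126240, sp=-3, e=sp−y≈3.126240; I≈-2.716729, D=e−e_prev≈6.906709; u=1/4·3.126240+1/2·(-2.716729)+1·6.906709≈6.329905; next y=2/5·(-6.126240)+3/4·6.329905≈2.296932
n=4: y≈2.296932, sp=-3, e=sp−y≈-5.296932; I≈-8.013661, D=e−e_prev≈-8.423173; u=1/4·(-5.296932)+1/2·(-8.013661)+1·(-8.423173)≈-13.754236; next y=2/5·2.296932+3/4·(-13.754236)≈-9.396904
n=5: y≈-9.396904, sp=-3, e=sp−y≈6.396904; I≈-1.616757, D=e−e_prev≈11.693837; u=1/4·6.396904+1/2·(-1.616757)+1·11.693837≈12.484684; next y=2/5·(-9.396904)+3/4·12.484684≈5.604752
n=6: y≈5.604752, sp=-3, e=sp−y≈-8.604752; I≈-10.221508, D=e−e_prev≈-15.001656; u=1/4·(-8.604752)+1/2·(-10.221508)+1·(-15.001656)≈-22.263598; next y=2/5·5.604752+3/4·(-22.263598)≈-14.455798
n=7: y≈-14.455798, sp=-3, e=sp−y≈11.455798; I≈1.234289, D=e−e_prev≈20.060549; u=1/4·11.455798+1/2·1.234289+1·20.060549≈23.541644; next y=2/5·(-14.455798)+3/4·23.541644≈11.873914
n=8: y≈11.873914, sp=-3, e=sp−y≈-14.873914; I≈-13.639624, D=e−e_prev≈-26.329711; u=1/4·(-14.873914)+1/2·(-13.639624)+1·(-26.329711)≈-36.868002; next y=2/5·11.873914+3/4·(-36.868002)≈-22.901436
n=9: y≈-22.901436, sp=-3, e=sp−y≈19.901436; I≈6.261812, D=e−e_prev≈34.775350; u=1/4·19.901436+1/2·6.261812+1·34.775350≈42.881615; next y=2/5·(-22.901436)+3/4·42.881615≈23.000637
n=10: y≈23.000637, sp=3, e=sp−y≈-20.000637; I≈-13.738825, D=e−e_prev≈-39.902073; u=1/4·(-20.000637)+1/2·(-13.738825)+1·(-39.902073)≈-51.771644; next y=2/5·23.000637+3/4·(-51.771644)≈-29.628478
n=11: y≈-29.628478, sp=3, e=sp−y≈32.628478; I≈18.889654, D=e−e_prev≈52.629115; u=1/4·32.628478+1/2·18.889654+1·52.629115≈70.231061; next y=2/5·(-29.628478)+3/4·70.231061≈40.821905
n=12: y≈40.821905, sp=3, e=sp−y≈-37.821905; I≈-18.932251, D=e−e_prev≈-70.450383; u=1/4·(-37.821905)+1/2·(-18.932251)+1·(-70.450383)≈-89.371985; next y=2/5·40.821905+3/4·(-89.371985)≈-50.700227
n=13: y≈-50.700227, sp=3, e=sp−y≈53.700227; I≈34.767976, D=e−e_prev≈91.522131; u=1/4·53.700227+1/2·34.767976+1·91.522131≈122.331176; next y=2/5·(-50.700227)+3/4·122.331176≈71.468291
n=14: y≈71.468291, sp=3, e=sp−y≈-68.468291; I≈-33.700316, D=e−e_prev≈-122.168518; u=1/4·(-68.468291)+1/2·(-33.700316)+1·(-122.168518)≈-156.135749; next y=2/5·71.468291+3/4·(-156.135749)≈-88.514495

0 -3 -5.250 0.000
1 -3 3.141 -3.938
2 -3 -8.585 0.780
3 -3 6.330 -6.126
4 -3 -13.754 2.297
5 -3 12.485 -9.397
6 -3 -22.264 5.605
7 -3 23.542 -14.456
8 -3 -36.868 11.874
9 -3 42.882 -22.901
10 3 -51.772 23.001
11 3 70.231 -29.628
12 3 -89.372 40.822
13 3 122.331 -50.700
14 3 -156.136 71.468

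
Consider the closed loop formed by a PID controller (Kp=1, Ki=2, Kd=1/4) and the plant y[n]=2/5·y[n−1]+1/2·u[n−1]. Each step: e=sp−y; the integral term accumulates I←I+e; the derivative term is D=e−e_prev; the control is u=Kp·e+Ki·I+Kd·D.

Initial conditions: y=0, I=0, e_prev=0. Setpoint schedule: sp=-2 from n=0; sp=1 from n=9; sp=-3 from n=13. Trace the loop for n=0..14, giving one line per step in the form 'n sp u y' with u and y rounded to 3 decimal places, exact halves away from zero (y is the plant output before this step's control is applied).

0 -2 -6.500 0.000
1 -2 0.563 -3.250
2 -2 -5.002 -1.019
3 -2 -0.265 -2.908
4 -2 -4.161 -1.296
5 -2 -0.931 -2.599
6 -2 -3.614 -1.505
7 -2 -1.393 -2.409
8 -2 -3.235 -1.660
9 1 8.042 -2.281
10 1 -3.818 3.108
11 1 5.578 -0.665
12 1 -2.397 2.523
13 -3 -8.831 -0.189
14 -3 -0.149 -4.491

(exact arithmetic carried between steps; '≈' marks a value shown rounded to 6 d.p. or computed from one; I and e_prev carry over from the previous line; the table rounds u and y to 3 d.p., halves away from zero)
n=0: y=0, sp=-2, e=sp−y=-2; I=-2, D=e−e_prev=-2; u=1·(-2)+2·(-2)+1/4·(-2)=-6.5; next y=2/5·0+1/2·(-6.5)=-3.25
n=1: y=-3.25, sp=-2, e=sp−y=1.25; I=-0.75, D=e−e_prev=3.25; u=1·1.25+2·(-0.75)+1/4·3.25=0.5625; next y=2/5·(-3.25)+1/2·0.5625=-1.01875
n=2: y=-1.01875, sp=-2, e=sp−y=-0.98125; I=-1.73125, D=e−e_prev=-2.23125; u=1·(-0.98125)+2·(-1.73125)+1/4·(-2.23125)≈-5.001563; next y=2/5·(-1.01875)+1/2·(-5.001563)≈-2.908281
n=3: y≈-2.908281, sp=-2, e=sp−y≈0.908281; I≈-0.822969, D=e−e_prev≈1.889531; u=1·0.908281+2·(-0.822969)+1/4·1.889531≈-0.265273; next y=2/5·(-2.908281)+1/2·(-0.265273)≈-1.295949
n=4: y≈-1.295949, sp=-2, e=sp−y≈-0.704051; I≈-1.527020, D=e−e_prev≈-1.612332; u=1·(-0.704051)+2·(-1.527020)+1/4·(-1.612332)≈-4.161173; next y=2/5·(-1.295949)+1/2·(-4.161173)≈-2.598966
n=5: y≈-2.598966, sp=-2, e=sp−y≈0.598966; I≈-0.928053, D=e−e_prev≈1.303017; u=1·0.598966+2·(-0.928053)+1/4·1.303017≈-0.931386; next y=2/5·(-2.598966)+1/2·(-0.931386)≈-1.505280
n=6: y≈-1.505280, sp=-2, e=sp−y≈-0.494720; I≈-1.422774, D=e−e_prev≈-1.093686; u=1·(-0.494720)+2·(-1.422774)+1/4·(-1.093686)≈-3.613689; next y=2/5·(-1.505280)+1/2·(-3.613689)≈-2.408957
n=7: y≈-2.408957, sp=-2, e=sp−y≈0.408957; I≈-1.013817, D=e−e_prev≈0.903677; u=1·0.408957+2·(-1.013817)+1/4·0.903677≈-1.392759; next y=2/5·(-2.408957)+1/2·(-1.392759)≈-1.659962
n=8: y≈-1.659962, sp=-2, e=sp−y≈-0.340038; I≈-1.353855, D=e−e_prev≈-0.748995; u=1·(-0.340038)+2·(-1.353855)+1/4·(-0.748995)≈-3.234997; next y=2/5·(-1.659962)+1/2·(-3.234997)≈-2.281483
n=9: y≈-2.281483, sp=1, e=sp−y≈3.281483; I≈1.927628, D=e−e_prev≈3.621522; u=1·3.281483+2·1.927628+1/4·3.621522≈8.042120; next y=2/5·(-2.281483)+1/2·8.042120≈3.108467
n=10: y≈3.108467, sp=1, e=sp−y≈-2.108467; I≈-0.180839, D=e−e_prev≈-5.389950; u=1·(-2.108467)+2·(-0.180839)+1/4·(-5.389950)≈-3.817631; next y=2/5·3.108467+1/2·(-3.817631)≈-0.665429
n=11: y≈-0.665429, sp=1, e=sp−y≈1.665429; I≈1.484590, D=e−e_prev≈3.773896; u=1·1.665429+2·1.484590+1/4·3.773896≈5.578084; next y=2/5·(-0.665429)+1/2·5.578084≈2.522870
n=12: y≈2.522870, sp=1, e=sp−y≈-1.522870; I≈-0.038280, D=e−e_prev≈-3.188299; u=1·(-1.522870)+2·(-0.038280)+1/4·(-3.188299)≈-2.396505; next y=2/5·2.522870+1/2·(-2.396505)≈-0.189104
n=13: y≈-0.189104, sp=-3, e=sp−y≈-2.810896; I≈-2.849176, D=e−e_prev≈-1.288025; u=1·(-2.810896)+2·(-2.849176)+1/4·(-1.288025)≈-8.831253; next y=2/5·(-0.189104)+1/2·(-8.831253)≈-4.491268
n=14: y≈-4.491268, sp=-3, e=sp−y≈1.491268; I≈-1.357907, D=e−e_prev≈4.302164; u=1·1.491268+2·(-1.357907)+1/4·4.302164≈-0.149005; next y=2/5·(-4.491268)+1/2·(-0.149005)≈-1.871010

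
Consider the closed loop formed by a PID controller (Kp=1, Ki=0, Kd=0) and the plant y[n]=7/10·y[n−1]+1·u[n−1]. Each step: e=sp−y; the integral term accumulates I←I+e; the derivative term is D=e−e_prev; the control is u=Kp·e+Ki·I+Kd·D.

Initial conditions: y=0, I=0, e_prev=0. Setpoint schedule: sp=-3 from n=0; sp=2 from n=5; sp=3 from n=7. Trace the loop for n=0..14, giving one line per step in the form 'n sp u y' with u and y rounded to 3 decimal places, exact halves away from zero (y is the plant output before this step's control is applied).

0 -3 -3.000 0.000
1 -3 0.000 -3.000
2 -3 -0.900 -2.100
3 -3 -0.630 -2.370
4 -3 -0.711 -2.289
5 2 4.313 -2.313
6 2 -0.694 2.694
7 3 1.808 1.192
8 3 0.358 2.642
9 3 0.793 2.207
10 3 0.662 2.338
11 3 0.701 2.299
12 3 0.690 2.310
13 3 0.693 2.307
14 3 0.692 2.308

(exact arithmetic carried between steps; '≈' marks a value shown rounded to 6 d.p. or computed from one; I and e_prev carry over from the previous line; the table rounds u and y to 3 d.p., halves away from zero)
n=0: y=0, sp=-3, e=sp−y=-3; I=-3, D=e−e_prev=-3; u=1·(-3)+0·(-3)+0·(-3)=-3; next y=7/10·0+1·(-3)=-3
n=1: y=-3, sp=-3, e=sp−y=0; I=-3, D=e−e_prev=3; u=1·0+0·(-3)+0·3=0; next y=7/10·(-3)+1·0=-2.1
n=2: y=-2.1, sp=-3, e=sp−y=-0.9; I=-3.9, D=e−e_prev=-0.9; u=1·(-0.9)+0·(-3.9)+0·(-0.9)=-0.9; next y=7/10·(-2.1)+1·(-0.9)=-2.37
n=3: y=-2.37, sp=-3, e=sp−y=-0.63; I=-4.53, D=e−e_prev=0.27; u=1·(-0.63)+0·(-4.53)+0·0.27=-0.63; next y=7/10·(-2.37)+1·(-0.63)=-2.289
n=4: y=-2.289, sp=-3, e=sp−y=-0.711; I=-5.241, D=e−e_prev=-0.081; u=1·(-0.711)+0·(-5.241)+0·(-0.081)=-0.711; next y=7/10·(-2.289)+1·(-0.711)=-2.3133
n=5: y=-2.3133, sp=2, e=sp−y=4.3133; I=-0.9277, D=e−e_prev=5.0243; u=1·4.3133+0·(-0.9277)+0·5.0243=4.3133; next y=7/10·(-2.3133)+1·4.3133=2.69399
n=6: y=2.69399, sp=2, e=sp−y=-0.69399; I=-1.62169, D=e−e_prev=-5.00729; u=1·(-0.69399)+0·(-1.62169)+0·(-5.00729)=-0.69399; next y=7/10·2.69399+1·(-0.69399)=1.191803
n=7: y=1.191803, sp=3, e=sp−y=1.808197; I=0.186507, D=e−e_prev=2.502187; u=1·1.808197+0·0.186507+0·2.502187=1.808197; next y=7/10·1.191803+1·1.808197≈2.642459
n=8: y≈2.642459, sp=3, e=sp−y≈0.357541; I≈0.544048, D=e−e_prev≈-1.450656; u=1·0.357541+0·0.544048+0·(-1.450656)≈0.357541; next y=7/10·2.642459+1·0.357541≈2.207262
n=9: y≈2.207262, sp=3, e=sp−y≈0.792738; I≈1.336786, D=e−e_prev≈0.435197; u=1·0.792738+0·1.336786+0·0.435197≈0.792738; next y=7/10·2.207262+1·0.792738≈2.337821
n=10: y≈2.337821, sp=3, e=sp−y≈0.662179; I≈1.998964, D=e−e_prev≈-0.130559; u=1·0.662179+0·1.998964+0·(-0.130559)≈0.662179; next y=7/10·2.337821+1·0.662179≈2.298654
n=11: y≈2.298654, sp=3, e=sp−y≈0.701346; I≈2.700311, D=e−e_prev≈0.039168; u=1·0.701346+0·2.700311+0·0.039168≈0.701346; next y=7/10·2.298654+1·0.701346≈2.310404
n=12: y≈2.310404, sp=3, e=sp−y≈0.689596; I≈3.389907, D=e−e_prev≈-0.011750; u=1·0.689596+0·3.389907+0·(-0.011750)≈0.689596; next y=7/10·2.310404+1·0.689596≈2.306879
n=13: y≈2.306879, sp=3, e=sp−y≈0.693121; I≈4.083028, D=e−e_prev≈0.003525; u=1·0.693121+0·4.083028+0·0.003525≈0.693121; next y=7/10·2.306879+1·0.693121≈2.307936
n=14: y≈2.307936, sp=3, e=sp−y≈0.692064; I≈4.775092, D=e−e_prev≈-0.001058; u=1·0.692064+0·4.775092+0·(-0.001058)≈0.692064; next y=7/10·2.307936+1·0.692064≈2.307619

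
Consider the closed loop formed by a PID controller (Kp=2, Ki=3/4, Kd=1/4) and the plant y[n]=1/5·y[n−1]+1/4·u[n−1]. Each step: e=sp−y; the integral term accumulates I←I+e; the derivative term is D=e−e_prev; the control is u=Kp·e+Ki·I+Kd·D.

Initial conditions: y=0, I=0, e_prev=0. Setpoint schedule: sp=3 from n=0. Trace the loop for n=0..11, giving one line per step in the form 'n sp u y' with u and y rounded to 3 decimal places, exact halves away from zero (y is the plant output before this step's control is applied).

0 3 9.000 0.000
1 3 3.750 2.250
2 3 7.463 1.388
3 3 6.189 2.143
4 3 7.522 1.976
5 3 7.349 2.276
6 3 7.917 2.292
7 3 8.016 2.438
8 3 8.313 2.492
9 3 8.453 2.577
10 3 8.636 2.628
11 3 8.759 2.685

(exact arithmetic carried between steps; '≈' marks a value shown rounded to 6 d.p. or computed from one; I and e_prev carry over from the previous line; the table rounds u and y to 3 d.p., halves away from zero)
n=0: y=0, sp=3, e=sp−y=3; I=3, D=e−e_prev=3; u=2·3+3/4·3+1/4·3=9; next y=1/5·0+1/4·9=2.25
n=1: y=2.25, sp=3, e=sp−y=0.75; I=3.75, D=e−e_prev=-2.25; u=2·0.75+3/4·3.75+1/4·(-2.25)=3.75; next y=1/5·2.25+1/4·3.75=1.3875
n=2: y=1.3875, sp=3, e=sp−y=1.6125; I=5.3625, D=e−e_prev=0.8625; u=2·1.6125+3/4·5.3625+1/4·0.8625=7.4625; next y=1/5·1.3875+1/4·7.4625=2.143125
n=3: y=2.143125, sp=3, e=sp−y=0.856875; I=6.219375, D=e−e_prev=-0.755625; u=2·0.856875+3/4·6.219375+1/4·(-0.755625)=6.189375; next y=1/5·2.143125+1/4·6.189375≈1.975969
n=4: y≈1.975969, sp=3, e=sp−y≈1.024031; I≈7.243406, D=e−e_prev≈0.167156; u=2·1.024031+3/4·7.243406+1/4·0.167156≈7.522406; next y=1/5·1.975969+1/4·7.522406≈2.275795
n=5: y≈2.275795, sp=3, e=sp−y≈0.724205; I≈7.967611, D=e−e_prev≈-0.299827; u=2·0.724205+3/4·7.967611+1/4·(-0.299827)≈7.349161; next y=1/5·2.275795+1/4·7.349161≈2.292449
n=6: y≈2.292449, sp=3, e=sp−y≈0.707551; I≈8.675162, D=e−e_prev≈-0.016654; u=2·0.707551+3/4·8.675162+1/4·(-0.016654)≈7.917309; next y=1/5·2.292449+1/4·7.917309≈2.437817
n=7: y≈2.437817, sp=3, e=sp−y≈0.562183; I≈9.237344, D=e−e_prev≈-0.145368; u=2·0.562183+3/4·9.237344+1/4·(-0.145368)≈8.016032; next y=1/5·2.437817+1/4·8.016032≈2.491571
n=8: y≈2.491571, sp=3, e=sp−y≈0.508429; I≈9.745773, D=e−e_prev≈-0.053754; u=2·0.508429+3/4·9.745773+1/4·(-0.053754)≈8.312748; next y=1/5·2.491571+1/4·8.312748≈2.576501
n=9: y≈2.576501, sp=3, e=sp−y≈0.423499; I≈10.169272, D=e−e_prev≈-0.084930; u=2·0.423499+3/4·10.169272+1/4·(-0.084930)≈8.452719; next y=1/5·2.576501+1/4·8.452719≈2.628480
n=10: y≈2.628480, sp=3, e=sp−y≈0.371520; I≈10.540792, D=e−e_prev≈-0.051979; u=2·0.371520+3/4·10.540792+1/4·(-0.051979)≈8.635639; next y=1/5·2.628480+1/4·8.635639≈2.684606
n=11: y≈2.684606, sp=3, e=sp−y≈0.315394; I≈10.856186, D=e−e_prev≈-0.056126; u=2·0.315394+3/4·10.856186+1/4·(-0.056126)≈8.758896; next y=1/5·2.684606+1/4·8.758896≈2.726645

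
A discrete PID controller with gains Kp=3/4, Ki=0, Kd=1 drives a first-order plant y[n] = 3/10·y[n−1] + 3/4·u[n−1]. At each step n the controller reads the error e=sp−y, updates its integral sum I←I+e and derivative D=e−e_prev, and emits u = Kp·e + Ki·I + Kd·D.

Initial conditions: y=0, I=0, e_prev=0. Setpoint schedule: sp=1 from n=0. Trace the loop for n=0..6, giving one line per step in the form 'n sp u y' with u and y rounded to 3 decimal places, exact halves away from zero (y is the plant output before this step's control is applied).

(exact arithmetic carried between steps; '≈' marks a value shown rounded to 6 d.p. or computed from one; I and e_prev carry over from the previous line; the table rounds u and y to 3 d.p., halves away from zero)
n=0: y=0, sp=1, e=sp−y=1; I=1, D=e−e_prev=1; u=3/4·1+0·1+1·1=1.75; next y=3/10·0+3/4·1.75=1.3125
n=1: y=1.3125, sp=1, e=sp−y=-0.3125; I=0.6875, D=e−e_prev=-1.3125; u=3/4·(-0.3125)+0·0.6875+1·(-1.3125)=-1.546875; next y=3/10·1.3125+3/4·(-1.546875)≈-0.766406
n=2: y≈-0.766406, sp=1, e=sp−y≈1.766406; I≈2.453906, D=e−e_prev≈2.078906; u=3/4·1.766406+0·2.453906+1·2.078906≈3.403711; next y=3/10·(-0.766406)+3/4·3.403711≈2.322861
n=3: y≈2.322861, sp=1, e=sp−y≈-1.322861; I≈1.131045, D=e−e_prev≈-3.089268; u=3/4·(-1.322861)+0·1.131045+1·(-3.089268)≈-4.081414; next y=3/10·2.322861+3/4·(-4.081414)≈-2.364202
n=4: y≈-2.364202, sp=1, e=sp−y≈3.364202; I≈4.495247, D=e−e_prev≈4.687063; u=3/4·3.364202+0·4.495247+1·4.687063≈7.210214; next y=3/10·(-2.364202)+3/4·7.210214≈4.698400
n=5: y≈4.698400, sp=1, e=sp−y≈-3.698400; I≈0.796846, D=e−e_prev≈-7.062602; u=3/4·(-3.698400)+0·0.796846+1·(-7.062602)≈-9.836402; next y=3/10·4.698400+3/4·(-9.836402)≈-5.967782
n=6: y≈-5.967782, sp=1, e=sp−y≈6.967782; I≈7.764628, D=e−e_prev≈10.666182; u=3/4·6.967782+0·7.764628+1·10.666182≈15.892018; next y=3/10·(-5.967782)+3/4·15.892018≈10.128679

0 1 1.750 0.000
1 1 -1.547 1.313
2 1 3.404 -0.766
3 1 -4.081 2.323
4 1 7.210 -2.364
5 1 -9.836 4.698
6 1 15.892 -5.968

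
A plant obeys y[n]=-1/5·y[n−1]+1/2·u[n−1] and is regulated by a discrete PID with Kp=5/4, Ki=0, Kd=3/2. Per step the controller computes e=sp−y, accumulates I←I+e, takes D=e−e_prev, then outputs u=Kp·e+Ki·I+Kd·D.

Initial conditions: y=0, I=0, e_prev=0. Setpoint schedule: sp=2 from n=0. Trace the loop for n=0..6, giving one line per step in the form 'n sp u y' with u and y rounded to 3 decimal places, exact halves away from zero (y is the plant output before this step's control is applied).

0 2 5.500 0.000
1 2 -5.063 2.750
2 2 15.098 -3.081
3 2 -24.577 8.165
4 2 53.032 -13.922
5 2 -98.959 29.301
6 2 198.634 -55.340

(exact arithmetic carried between steps; '≈' marks a value shown rounded to 6 d.p. or computed from one; I and e_prev carry over from the previous line; the table rounds u and y to 3 d.p., halves away from zero)
n=0: y=0, sp=2, e=sp−y=2; I=2, D=e−e_prev=2; u=5/4·2+0·2+3/2·2=5.5; next y=-1/5·0+1/2·5.5=2.75
n=1: y=2.75, sp=2, e=sp−y=-0.75; I=1.25, D=e−e_prev=-2.75; u=5/4·(-0.75)+0·1.25+3/2·(-2.75)=-5.0625; next y=-1/5·2.75+1/2·(-5.0625)=-3.08125
n=2: y=-3.08125, sp=2, e=sp−y=5.08125; I=6.33125, D=e−e_prev=5.83125; u=5/4·5.08125+0·6.33125+3/2·5.83125≈15.098438; next y=-1/5·(-3.08125)+1/2·15.098438≈8.165469
n=3: y≈8.165469, sp=2, e=sp−y≈-6.165469; I≈0.165781, D=e−e_prev≈-11.246719; u=5/4·(-6.165469)+0·0.165781+3/2·(-11.246719)≈-24.576914; next y=-1/5·8.165469+1/2·(-24.576914)≈-13.921551
n=4: y≈-13.921551, sp=2, e=sp−y≈15.921551; I≈16.087332, D=e−e_prev≈22.087020; u=5/4·15.921551+0·16.087332+3/2·22.087020≈53.032468; next y=-1/5·(-13.921551)+1/2·53.032468≈29.300544
n=5: y≈29.300544, sp=2, e=sp−y≈-27.300544; I≈-11.213212, D=e−e_prev≈-43.222095; u=5/4·(-27.300544)+0·(-11.213212)+3/2·(-43.222095)≈-98.958822; next y=-1/5·29.300544+1/2·(-98.958822)≈-55.339520
n=6: y≈-55.339520, sp=2, e=sp−y≈57.339520; I≈46.126308, D=e−e_prev≈84.640064; u=5/4·57.339520+0·46.126308+3/2·84.640064≈198.634496; next y=-1/5·(-55.339520)+1/2·198.634496≈110.385152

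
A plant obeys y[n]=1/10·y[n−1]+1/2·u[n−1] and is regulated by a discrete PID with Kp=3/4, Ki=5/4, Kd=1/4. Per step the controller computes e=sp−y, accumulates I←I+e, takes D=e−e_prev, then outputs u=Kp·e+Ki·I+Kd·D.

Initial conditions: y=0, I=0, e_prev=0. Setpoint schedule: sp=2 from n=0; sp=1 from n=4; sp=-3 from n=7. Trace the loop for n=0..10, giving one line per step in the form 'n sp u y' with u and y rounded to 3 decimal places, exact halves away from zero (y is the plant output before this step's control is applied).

(exact arithmetic carried between steps; '≈' marks a value shown rounded to 6 d.p. or computed from one; I and e_prev carry over from the previous line; the table rounds u and y to 3 d.p., halves away from zero)
n=0: y=0, sp=2, e=sp−y=2; I=2, D=e−e_prev=2; u=3/4·2+5/4·2+1/4·2=4.5; next y=1/10·0+1/2·4.5=2.25
n=1: y=2.25, sp=2, e=sp−y=-0.25; I=1.75, D=e−e_prev=-2.25; u=3/4·(-0.25)+5/4·1.75+1/4·(-2.25)=1.4375; next y=1/10·2.25+1/2·1.4375=0.94375
n=2: y=0.94375, sp=2, e=sp−y=1.05625; I=2.80625, D=e−e_prev=1.30625; u=3/4·1.05625+5/4·2.80625+1/4·1.30625≈4.626563; next y=1/10·0.94375+1/2·4.626563≈2.407656
n=3: y≈2.407656, sp=2, e=sp−y≈-0.407656; I≈2.398594, D=e−e_prev≈-1.463906; u=3/4·(-0.407656)+5/4·2.398594+1/4·(-1.463906)≈2.326523; next y=1/10·2.407656+1/2·2.326523≈1.404027
n=4: y≈1.404027, sp=1, e=sp−y≈-0.404027; I≈1.994566, D=e−e_prev≈0.003629; u=3/4·(-0.404027)+5/4·1.994566+1/4·0.003629≈2.191095; next y=1/10·1.404027+1/2·2.191095≈1.235950
n=5: y≈1.235950, sp=1, e=sp−y≈-0.235950; I≈1.758616, D=e−e_prev≈0.168077; u=3/4·(-0.235950)+5/4·1.758616+1/4·0.168077≈2.063327; next y=1/10·1.235950+1/2·2.063327≈1.155259
n=6: y≈1.155259, sp=1, e=sp−y≈-0.155259; I≈1.603358, D=e−e_prev≈0.080692; u=3/4·(-0.155259)+5/4·1.603358+1/4·0.080692≈1.907926; next y=1/10·1.155259+1/2·1.907926≈1.069489
n=7: y≈1.069489, sp=-3, e=sp−y≈-4.069489; I≈-2.466131, D=e−e_prev≈-3.914230; u=3/4·(-4.069489)+5/4·(-2.466131)+1/4·(-3.914230)≈-7.113338; next y=1/10·1.069489+1/2·(-7.113338)≈-3.449720
n=8: y≈-3.449720, sp=-3, e=sp−y≈0.449720; I≈-2.016411, D=e−e_prev≈4.519209; u=3/4·0.449720+5/4·(-2.016411)+1/4·4.519209≈-1.053421; next y=1/10·(-3.449720)+1/2·(-1.053421)≈-0.871683
n=9: y≈-0.871683, sp=-3, e=sp−y≈-2.128317; I≈-4.144728, D=e−e_prev≈-2.578038; u=3/4·(-2.128317)+5/4·(-4.144728)+1/4·(-2.578038)≈-7.421658; next y=1/10·(-0.871683)+1/2·(-7.421658)≈-3.797997
n=10: y≈-3.797997, sp=-3, e=sp−y≈0.797997; I≈-3.346731, D=e−e_prev≈2.926315; u=3/4·0.797997+5/4·(-3.346731)+1/4·2.926315≈-2.853337; next y=1/10·(-3.797997)+1/2·(-2.853337)≈-1.806468

0 2 4.500 0.000
1 2 1.438 2.250
2 2 4.627 0.944
3 2 2.327 2.408
4 1 2.191 1.404
5 1 2.063 1.236
6 1 1.908 1.155
7 -3 -7.113 1.069
8 -3 -1.053 -3.450
9 -3 -7.422 -0.872
10 -3 -2.853 -3.798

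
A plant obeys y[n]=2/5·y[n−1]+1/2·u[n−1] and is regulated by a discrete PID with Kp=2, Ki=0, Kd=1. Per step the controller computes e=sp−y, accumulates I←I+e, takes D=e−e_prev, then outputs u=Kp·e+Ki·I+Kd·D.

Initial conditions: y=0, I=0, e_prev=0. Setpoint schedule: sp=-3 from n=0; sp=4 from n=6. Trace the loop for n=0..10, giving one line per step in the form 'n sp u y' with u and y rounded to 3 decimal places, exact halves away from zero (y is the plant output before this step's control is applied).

0 -3 -9.000 0.000
1 -3 7.500 -4.500
2 -3 -16.350 1.950
3 -3 18.135 -7.395
4 -3 -31.724 6.110
5 -3 40.363 -13.418
6 4 -42.861 14.814
7 4 69.329 -15.505
8 4 -92.893 28.463
9 4 141.647 -35.061
10 4 -197.458 56.799

(exact arithmetic carried between steps; '≈' marks a value shown rounded to 6 d.p. or computed from one; I and e_prev carry over from the previous line; the table rounds u and y to 3 d.p., halves away from zero)
n=0: y=0, sp=-3, e=sp−y=-3; I=-3, D=e−e_prev=-3; u=2·(-3)+0·(-3)+1·(-3)=-9; next y=2/5·0+1/2·(-9)=-4.5
n=1: y=-4.5, sp=-3, e=sp−y=1.5; I=-1.5, D=e−e_prev=4.5; u=2·1.5+0·(-1.5)+1·4.5=7.5; next y=2/5·(-4.5)+1/2·7.5=1.95
n=2: y=1.95, sp=-3, e=sp−y=-4.95; I=-6.45, D=e−e_prev=-6.45; u=2·(-4.95)+0·(-6.45)+1·(-6.45)=-16.35; next y=2/5·1.95+1/2·(-16.35)=-7.395
n=3: y=-7.395, sp=-3, e=sp−y=4.395; I=-2.055, D=e−e_prev=9.345; u=2·4.395+0·(-2.055)+1·9.345=18.135; next y=2/5·(-7.395)+1/2·18.135=6.1095
n=4: y=6.1095, sp=-3, e=sp−y=-9.1095; I=-11.1645, D=e−e_prev=-13.5045; u=2·(-9.1095)+0·(-11.1645)+1·(-13.5045)=-31.7235; next y=2/5·6.1095+1/2·(-31.7235)=-13.41795
n=5: y=-13.41795, sp=-3, e=sp−y=10.41795; I=-0.74655, D=e−e_prev=19.52745; u=2·10.41795+0·(-0.74655)+1·19.52745=40.36335; next y=2/5·(-13.41795)+1/2·40.36335=14.814495
n=6: y=14.814495, sp=4, e=sp−y=-10.814495; I=-11.561045, D=e−e_prev=-21.232445; u=2·(-10.814495)+0·(-11.561045)+1·(-21.232445)=-42.861435; next y=2/5·14.814495+1/2·(-42.861435)≈-15.504920
n=7: y≈-15.504920, sp=4, e=sp−y≈19.504920; I≈7.943875, D=e−e_prev≈30.319415; u=2·19.504920+0·7.943875+1·30.319415≈69.329254; next y=2/5·(-15.504920)+1/2·69.329254≈28.462659
n=8: y≈28.462659, sp=4, e=sp−y≈-24.462659; I≈-16.518784, D=e−e_prev≈-43.967578; u=2·(-24.462659)+0·(-16.518784)+1·(-43.967578)≈-92.892896; next y=2/5·28.462659+1/2·(-92.892896)≈-35.061385
n=9: y≈-35.061385, sp=4, e=sp−y≈39.061385; I≈22.542600, D=e−e_prev≈63.524044; u=2·39.061385+0·22.542600+1·63.524044≈141.646813; next y=2/5·(-35.061385)+1/2·141.646813≈56.798853
n=10: y≈56.798853, sp=4, e=sp−y≈-52.798853; I≈-30.256252, D=e−e_prev≈-91.860237; u=2·(-52.798853)+0·(-30.256252)+1·(-91.860237)≈-197.457942; next y=2/5·56.798853+1/2·(-197.457942)≈-76.009430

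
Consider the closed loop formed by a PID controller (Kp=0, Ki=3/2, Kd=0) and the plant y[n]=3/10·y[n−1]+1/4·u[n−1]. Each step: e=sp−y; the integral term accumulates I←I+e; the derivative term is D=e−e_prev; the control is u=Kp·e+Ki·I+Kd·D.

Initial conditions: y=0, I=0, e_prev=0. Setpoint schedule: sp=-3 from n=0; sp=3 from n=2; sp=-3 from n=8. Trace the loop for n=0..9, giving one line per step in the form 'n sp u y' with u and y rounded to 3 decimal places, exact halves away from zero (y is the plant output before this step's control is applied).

0 -3 -4.500 0.000
1 -3 -7.313 -1.125
2 3 0.436 -2.166
3 3 5.747 -0.541
4 3 8.335 1.275
5 3 9.136 2.466
6 3 9.100 3.024
7 3 8.827 3.182
8 -3 -0.415 3.161
9 -3 -6.182 0.845

(exact arithmetic carried between steps; '≈' marks a value shown rounded to 6 d.p. or computed from one; I and e_prev carry over from the previous line; the table rounds u and y to 3 d.p., halves away from zero)
n=0: y=0, sp=-3, e=sp−y=-3; I=-3, D=e−e_prev=-3; u=0·(-3)+3/2·(-3)+0·(-3)=-4.5; next y=3/10·0+1/4·(-4.5)=-1.125
n=1: y=-1.125, sp=-3, e=sp−y=-1.875; I=-4.875, D=e−e_prev=1.125; u=0·(-1.875)+3/2·(-4.875)+0·1.125=-7.3125; next y=3/10·(-1.125)+1/4·(-7.3125)=-2.165625
n=2: y=-2.165625, sp=3, e=sp−y=5.165625; I=0.290625, D=e−e_prev=7.040625; u=0·5.165625+3/2·0.290625+0·7.040625≈0.435938; next y=3/10·(-2.165625)+1/4·0.435938≈-0.540703
n=3: y≈-0.540703, sp=3, e=sp−y≈3.540703; I≈3.831328, D=e−e_prev≈-1.624922; u=0·3.540703+3/2·3.831328+0·(-1.624922)≈5.746992; next y=3/10·(-0.540703)+1/4·5.746992≈1.274537
n=4: y≈1.274537, sp=3, e=sp−y≈1.725463; I≈5.556791, D=e−e_prev≈-1.815240; u=0·1.725463+3/2·5.556791+0·(-1.815240)≈8.335187; next y=3/10·1.274537+1/4·8.335187≈2.466158
n=5: y≈2.466158, sp=3, e=sp−y≈0.533842; I≈6.090633, D=e−e_prev≈-1.191621; u=0·0.533842+3/2·6.090633+0·(-1.191621)≈9.135950; next y=3/10·2.466158+1/4·9.135950≈3.023835
n=6: y≈3.023835, sp=3, e=sp−y≈-0.023835; I≈6.066798, D=e−e_prev≈-0.557677; u=0·(-0.023835)+3/2·6.066798+0·(-0.557677)≈9.100198; next y=3/10·3.023835+1/4·9.100198≈3.182200
n=7: y≈3.182200, sp=3, e=sp−y≈-0.182200; I≈5.884599, D=e−e_prev≈-0.158365; u=0·(-0.182200)+3/2·5.884599+0·(-0.158365)≈8.826898; next y=3/10·3.182200+1/4·8.826898≈3.161384
n=8: y≈3.161384, sp=-3, e=sp−y≈-6.161384; I≈-0.276786, D=e−e_prev≈-5.979185; u=0·(-6.161384)+3/2·(-0.276786)+0·(-5.979185)≈-0.415179; next y=3/10·3.161384+1/4·(-0.415179)≈0.844621
n=9: y≈0.844621, sp=-3, e=sp−y≈-3.844621; I≈-4.121406, D=e−e_prev≈2.316764; u=0·(-3.844621)+3/2·(-4.121406)+0·2.316764≈-6.182110; next y=3/10·0.844621+1/4·(-6.182110)≈-1.292141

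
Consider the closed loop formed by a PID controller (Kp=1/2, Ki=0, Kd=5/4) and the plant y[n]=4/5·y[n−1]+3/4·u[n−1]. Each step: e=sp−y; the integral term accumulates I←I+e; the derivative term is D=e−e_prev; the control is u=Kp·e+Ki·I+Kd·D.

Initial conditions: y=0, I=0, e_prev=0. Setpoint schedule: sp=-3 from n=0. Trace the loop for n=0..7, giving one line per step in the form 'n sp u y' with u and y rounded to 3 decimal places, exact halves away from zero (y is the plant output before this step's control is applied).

(exact arithmetic carried between steps; '≈' marks a value shown rounded to 6 d.p. or computed from one; I and e_prev carry over from the previous line; the table rounds u and y to 3 d.p., halves away from zero)
n=0: y=0, sp=-3, e=sp−y=-3; I=-3, D=e−e_prev=-3; u=1/2·(-3)+0·(-3)+5/4·(-3)=-5.25; next y=4/5·0+3/4·(-5.25)=-3.9375
n=1: y=-3.9375, sp=-3, e=sp−y=0.9375; I=-2.0625, D=e−e_prev=3.9375; u=1/2·0.9375+0·(-2.0625)+5/4·3.9375=5.390625; next y=4/5·(-3.9375)+3/4·5.390625≈0.892969
n=2: y≈0.892969, sp=-3, e=sp−y≈-3.892969; I≈-5.955469, D=e−e_prev≈-4.830469; u=1/2·(-3.892969)+0·(-5.955469)+5/4·(-4.830469)≈-7.984570; next y=4/5·0.892969+3/4·(-7.984570)≈-5.274053
n=3: y≈-5.274053, sp=-3, e=sp−y≈2.274053; I≈-3.681416, D=e−e_prev≈6.167021; u=1/2·2.274053+0·(-3.681416)+5/4·6.167021≈8.845803; next y=4/5·(-5.274053)+3/4·8.845803≈2.415110
n=4: y≈2.415110, sp=-3, e=sp−y≈-5.415110; I≈-9.096526, D=e−e_prev≈-7.689163; u=1/2·(-5.415110)+0·(-9.096526)+5/4·(-7.689163)≈-12.319009; next y=4/5·2.415110+3/4·(-12.319009)≈-7.307168
n=5: y≈-7.307168, sp=-3, e=sp−y≈4.307168; I≈-4.789358, D=e−e_prev≈9.722279; u=1/2·4.307168+0·(-4.789358)+5/4·9.722279≈14.306433; next y=4/5·(-7.307168)+3/4·14.306433≈4.884090
n=6: y≈4.884090, sp=-3, e=sp−y≈-7.884090; I≈-12.673447, D=e−e_prev≈-12.191258; u=1/2·(-7.884090)+0·(-12.673447)+5/4·(-12.191258)≈-19.181117; next y=4/5·4.884090+3/4·(-19.181117)≈-10.478566
n=7: y≈-10.478566, sp=-3, e=sp−y≈7.478566; I≈-5.194881, D=e−e_prev≈15.362656; u=1/2·7.478566+0·(-5.194881)+5/4·15.362656≈22.942603; next y=4/5·(-10.478566)+3/4·22.942603≈8.824099

0 -3 -5.250 0.000
1 -3 5.391 -3.938
2 -3 -7.985 0.893
3 -3 8.846 -5.274
4 -3 -12.319 2.415
5 -3 14.306 -7.307
6 -3 -19.181 4.884
7 -3 22.943 -10.479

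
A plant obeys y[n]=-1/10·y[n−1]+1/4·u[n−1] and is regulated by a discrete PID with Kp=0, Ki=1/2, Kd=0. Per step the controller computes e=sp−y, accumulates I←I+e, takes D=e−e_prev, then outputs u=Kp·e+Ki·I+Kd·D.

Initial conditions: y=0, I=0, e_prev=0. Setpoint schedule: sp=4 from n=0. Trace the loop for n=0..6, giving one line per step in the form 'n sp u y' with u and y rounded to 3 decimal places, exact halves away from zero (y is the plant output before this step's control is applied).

0 4 2.000 0.000
1 4 3.750 0.500
2 4 5.306 0.888
3 4 6.687 1.238
4 4 7.913 1.548
5 4 9.002 1.824
6 4 9.968 2.068

(exact arithmetic carried between steps; '≈' marks a value shown rounded to 6 d.p. or computed from one; I and e_prev carry over from the previous line; the table rounds u and y to 3 d.p., halves away from zero)
n=0: y=0, sp=4, e=sp−y=4; I=4, D=e−e_prev=4; u=0·4+1/2·4+0·4=2; next y=-1/10·0+1/4·2=0.5
n=1: y=0.5, sp=4, e=sp−y=3.5; I=7.5, D=e−e_prev=-0.5; u=0·3.5+1/2·7.5+0·(-0.5)=3.75; next y=-1/10·0.5+1/4·3.75=0.8875
n=2: y=0.8875, sp=4, e=sp−y=3.1125; I=10.6125, D=e−e_prev=-0.3875; u=0·3.1125+1/2·10.6125+0·(-0.3875)=5.30625; next y=-1/10·0.8875+1/4·5.30625≈1.237813
n=3: y≈1.237813, sp=4, e=sp−y≈2.762188; I≈13.374688, D=e−e_prev≈-0.350313; u=0·2.762188+1/2·13.374688+0·(-0.350313)≈6.687344; next y=-1/10·1.237813+1/4·6.687344≈1.548055
n=4: y≈1.548055, sp=4, e=sp−y≈2.451945; I≈15.826633, D=e−e_prev≈-0.310242; u=0·2.451945+1/2·15.826633+0·(-0.310242)≈7.913316; next y=-1/10·1.548055+1/4·7.913316≈1.823524
n=5: y≈1.823524, sp=4, e=sp−y≈2.176476; I≈18.003109, D=e−e_prev≈-0.275469; u=0·2.176476+1/2·18.003109+0·(-0.275469)≈9.001555; next y=-1/10·1.823524+1/4·9.001555≈2.068036
n=6: y≈2.068036, sp=4, e=sp−y≈1.931964; I≈19.935073, D=e−e_prev≈-0.244513; u=0·1.931964+1/2·19.935073+0·(-0.244513)≈9.967536; next y=-1/10·2.068036+1/4·9.967536≈2.285080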